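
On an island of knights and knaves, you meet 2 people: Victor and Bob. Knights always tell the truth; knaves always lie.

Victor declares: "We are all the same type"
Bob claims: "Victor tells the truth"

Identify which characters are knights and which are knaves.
Victor is a knight.
Bob is a knight.

Verification:
- Victor (knight) says "We are all the same type" - this is TRUE because Victor and Bob are knights.
- Bob (knight) says "Victor tells the truth" - this is TRUE because Victor is a knight.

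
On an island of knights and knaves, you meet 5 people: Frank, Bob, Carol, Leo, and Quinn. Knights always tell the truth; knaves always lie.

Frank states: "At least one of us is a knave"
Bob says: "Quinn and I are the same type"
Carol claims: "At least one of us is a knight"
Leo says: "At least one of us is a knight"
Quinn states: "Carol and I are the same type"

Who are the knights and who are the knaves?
Frank is a knight.
Bob is a knave.
Carol is a knight.
Leo is a knight.
Quinn is a knight.

Verification:
- Frank (knight) says "At least one of us is a knave" - this is TRUE because Bob is a knave.
- Bob (knave) says "Quinn and I are the same type" - this is FALSE (a lie) because Bob is a knave and Quinn is a knight.
- Carol (knight) says "At least one of us is a knight" - this is TRUE because Frank, Carol, Leo, and Quinn are knights.
- Leo (knight) says "At least one of us is a knight" - this is TRUE because Frank, Carol, Leo, and Quinn are knights.
- Quinn (knight) says "Carol and I are the same type" - this is TRUE because Quinn is a knight and Carol is a knight.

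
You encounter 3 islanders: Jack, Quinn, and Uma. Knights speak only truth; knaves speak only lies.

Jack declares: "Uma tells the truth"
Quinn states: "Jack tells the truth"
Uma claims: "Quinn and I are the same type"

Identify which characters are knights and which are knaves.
Jack is a knight.
Quinn is a knight.
Uma is a knight.

Verification:
- Jack (knight) says "Uma tells the truth" - this is TRUE because Uma is a knight.
- Quinn (knight) says "Jack tells the truth" - this is TRUE because Jack is a knight.
- Uma (knight) says "Quinn and I are the same type" - this is TRUE because Uma is a knight and Quinn is a knight.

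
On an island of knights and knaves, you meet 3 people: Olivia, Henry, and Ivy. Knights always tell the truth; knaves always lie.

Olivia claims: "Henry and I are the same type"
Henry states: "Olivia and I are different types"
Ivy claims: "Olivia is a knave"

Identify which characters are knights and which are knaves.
Olivia is a knave.
Henry is a knight.
Ivy is a knight.

Verification:
- Olivia (knave) says "Henry and I are the same type" - this is FALSE (a lie) because Olivia is a knave and Henry is a knight.
- Henry (knight) says "Olivia and I are different types" - this is TRUE because Henry is a knight and Olivia is a knave.
- Ivy (knight) says "Olivia is a knave" - this is TRUE because Olivia is a knave.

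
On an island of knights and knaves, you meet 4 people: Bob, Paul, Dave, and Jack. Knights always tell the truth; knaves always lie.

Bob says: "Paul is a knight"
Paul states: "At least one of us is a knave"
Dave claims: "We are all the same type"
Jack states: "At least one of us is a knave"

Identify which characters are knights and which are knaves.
Bob is a knight.
Paul is a knight.
Dave is a knave.
Jack is a knight.

Verification:
- Bob (knight) says "Paul is a knight" - this is TRUE because Paul is a knight.
- Paul (knight) says "At least one of us is a knave" - this is TRUE because Dave is a knave.
- Dave (knave) says "We are all the same type" - this is FALSE (a lie) because Bob, Paul, and Jack are knights and Dave is a knave.
- Jack (knight) says "At least one of us is a knave" - this is TRUE because Dave is a knave.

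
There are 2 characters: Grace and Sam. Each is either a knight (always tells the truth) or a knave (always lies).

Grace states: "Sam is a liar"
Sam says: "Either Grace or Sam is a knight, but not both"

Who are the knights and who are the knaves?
Grace is a knave.
Sam is a knight.

Verification:
- Grace (knave) says "Sam is a liar" - this is FALSE (a lie) because Sam is a knight.
- Sam (knight) says "Either Grace or Sam is a knight, but not both" - this is TRUE because Grace is a knave and Sam is a knight.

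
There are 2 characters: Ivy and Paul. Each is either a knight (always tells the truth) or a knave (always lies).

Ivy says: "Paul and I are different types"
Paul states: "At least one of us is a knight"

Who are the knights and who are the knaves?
Ivy is a knave.
Paul is a knave.

Verification:
- Ivy (knave) says "Paul and I are different types" - this is FALSE (a lie) because Ivy is a knave and Paul is a knave.
- Paul (knave) says "At least one of us is a knight" - this is FALSE (a lie) because no one is a knight.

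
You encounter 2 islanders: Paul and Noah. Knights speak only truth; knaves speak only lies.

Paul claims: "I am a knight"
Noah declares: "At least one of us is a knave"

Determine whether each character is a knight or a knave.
Paul is a knave.
Noah is a knight.

Verification:
- Paul (knave) says "I am a knight" - this is FALSE (a lie) because Paul is a knave.
- Noah (knight) says "At least one of us is a knave" - this is TRUE because Paul is a knave.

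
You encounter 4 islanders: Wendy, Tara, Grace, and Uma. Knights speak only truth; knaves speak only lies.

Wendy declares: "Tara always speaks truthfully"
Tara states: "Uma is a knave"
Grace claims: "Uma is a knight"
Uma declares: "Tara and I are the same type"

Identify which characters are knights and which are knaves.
Wendy is a knight.
Tara is a knight.
Grace is a knave.
Uma is a knave.

Verification:
- Wendy (knight) says "Tara always speaks truthfully" - this is TRUE because Tara is a knight.
- Tara (knight) says "Uma is a knave" - this is TRUE because Uma is a knave.
- Grace (knave) says "Uma is a knight" - this is FALSE (a lie) because Uma is a knave.
- Uma (knave) says "Tara and I are the same type" - this is FALSE (a lie) because Uma is a knave and Tara is a knight.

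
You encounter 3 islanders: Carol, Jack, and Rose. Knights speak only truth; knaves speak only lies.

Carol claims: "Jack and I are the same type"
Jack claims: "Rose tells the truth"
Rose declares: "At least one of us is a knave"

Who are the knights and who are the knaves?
Carol is a knave.
Jack is a knight.
Rose is a knight.

Verification:
- Carol (knave) says "Jack and I are the same type" - this is FALSE (a lie) because Carol is a knave and Jack is a knight.
- Jack (knight) says "Rose tells the truth" - this is TRUE because Rose is a knight.
- Rose (knight) says "At least one of us is a knave" - this is TRUE because Carol is a knave.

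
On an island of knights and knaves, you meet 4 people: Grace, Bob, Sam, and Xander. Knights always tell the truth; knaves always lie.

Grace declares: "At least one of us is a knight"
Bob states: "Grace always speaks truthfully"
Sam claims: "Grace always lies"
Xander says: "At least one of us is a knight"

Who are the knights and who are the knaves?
Grace is a knight.
Bob is a knight.
Sam is a knave.
Xander is a knight.

Verification:
- Grace (knight) says "At least one of us is a knight" - this is TRUE because Grace, Bob, and Xander are knights.
- Bob (knight) says "Grace always speaks truthfully" - this is TRUE because Grace is a knight.
- Sam (knave) says "Grace always lies" - this is FALSE (a lie) because Grace is a knight.
- Xander (knight) says "At least one of us is a knight" - this is TRUE because Grace, Bob, and Xander are knights.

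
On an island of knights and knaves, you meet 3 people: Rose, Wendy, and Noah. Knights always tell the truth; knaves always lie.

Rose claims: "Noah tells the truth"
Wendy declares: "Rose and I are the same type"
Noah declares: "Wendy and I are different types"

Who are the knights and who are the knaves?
Rose is a knight.
Wendy is a knave.
Noah is a knight.

Verification:
- Rose (knight) says "Noah tells the truth" - this is TRUE because Noah is a knight.
- Wendy (knave) says "Rose and I are the same type" - this is FALSE (a lie) because Wendy is a knave and Rose is a knight.
- Noah (knight) says "Wendy and I are different types" - this is TRUE because Noah is a knight and Wendy is a knave.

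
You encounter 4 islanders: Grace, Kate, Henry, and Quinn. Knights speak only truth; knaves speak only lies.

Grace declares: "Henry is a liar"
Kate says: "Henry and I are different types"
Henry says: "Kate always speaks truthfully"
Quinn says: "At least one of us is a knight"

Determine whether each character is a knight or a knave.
Grace is a knight.
Kate is a knave.
Henry is a knave.
Quinn is a knight.

Verification:
- Grace (knight) says "Henry is a liar" - this is TRUE because Henry is a knave.
- Kate (knave) says "Henry and I are different types" - this is FALSE (a lie) because Kate is a knave and Henry is a knave.
- Henry (knave) says "Kate always speaks truthfully" - this is FALSE (a lie) because Kate is a knave.
- Quinn (knight) says "At least one of us is a knight" - this is TRUE because Grace and Quinn are knights.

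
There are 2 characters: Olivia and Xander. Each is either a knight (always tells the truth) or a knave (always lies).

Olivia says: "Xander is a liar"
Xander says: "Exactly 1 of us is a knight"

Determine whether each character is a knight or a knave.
Olivia is a knave.
Xander is a knight.

Verification:
- Olivia (knave) says "Xander is a liar" - this is FALSE (a lie) because Xander is a knight.
- Xander (knight) says "Exactly 1 of us is a knight" - this is TRUE because there are 1 knights.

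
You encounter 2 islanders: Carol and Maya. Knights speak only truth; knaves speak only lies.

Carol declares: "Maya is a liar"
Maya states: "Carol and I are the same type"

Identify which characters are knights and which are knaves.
Carol is a knight.
Maya is a knave.

Verification:
- Carol (knight) says "Maya is a liar" - this is TRUE because Maya is a knave.
- Maya (knave) says "Carol and I are the same type" - this is FALSE (a lie) because Maya is a knave and Carol is a knight.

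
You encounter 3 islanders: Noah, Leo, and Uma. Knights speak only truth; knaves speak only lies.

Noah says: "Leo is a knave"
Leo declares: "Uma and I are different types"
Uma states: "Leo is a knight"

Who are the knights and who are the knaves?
Noah is a knight.
Leo is a knave.
Uma is a knave.

Verification:
- Noah (knight) says "Leo is a knave" - this is TRUE because Leo is a knave.
- Leo (knave) says "Uma and I are different types" - this is FALSE (a lie) because Leo is a knave and Uma is a knave.
- Uma (knave) says "Leo is a knight" - this is FALSE (a lie) because Leo is a knave.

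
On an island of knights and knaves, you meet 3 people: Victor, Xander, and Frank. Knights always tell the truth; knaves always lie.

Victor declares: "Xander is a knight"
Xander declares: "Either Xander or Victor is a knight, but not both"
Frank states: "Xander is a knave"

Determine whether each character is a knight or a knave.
Victor is a knave.
Xander is a knave.
Frank is a knight.

Verification:
- Victor (knave) says "Xander is a knight" - this is FALSE (a lie) because Xander is a knave.
- Xander (knave) says "Either Xander or Victor is a knight, but not both" - this is FALSE (a lie) because Xander is a knave and Victor is a knave.
- Frank (knight) says "Xander is a knave" - this is TRUE because Xander is a knave.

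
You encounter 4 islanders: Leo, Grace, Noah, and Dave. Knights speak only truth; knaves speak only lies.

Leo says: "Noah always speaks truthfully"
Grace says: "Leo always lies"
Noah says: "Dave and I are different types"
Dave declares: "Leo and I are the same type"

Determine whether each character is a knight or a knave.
Leo is a knight.
Grace is a knave.
Noah is a knight.
Dave is a knave.

Verification:
- Leo (knight) says "Noah always speaks truthfully" - this is TRUE because Noah is a knight.
- Grace (knave) says "Leo always lies" - this is FALSE (a lie) because Leo is a knight.
- Noah (knight) says "Dave and I are different types" - this is TRUE because Noah is a knight and Dave is a knave.
- Dave (knave) says "Leo and I are the same type" - this is FALSE (a lie) because Dave is a knave and Leo is a knight.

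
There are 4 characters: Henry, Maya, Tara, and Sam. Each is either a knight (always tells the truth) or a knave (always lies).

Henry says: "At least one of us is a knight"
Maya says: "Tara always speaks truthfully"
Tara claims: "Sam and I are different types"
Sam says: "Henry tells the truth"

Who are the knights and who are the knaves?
Henry is a knave.
Maya is a knave.
Tara is a knave.
Sam is a knave.

Verification:
- Henry (knave) says "At least one of us is a knight" - this is FALSE (a lie) because no one is a knight.
- Maya (knave) says "Tara always speaks truthfully" - this is FALSE (a lie) because Tara is a knave.
- Tara (knave) says "Sam and I are different types" - this is FALSE (a lie) because Tara is a knave and Sam is a knave.
- Sam (knave) says "Henry tells the truth" - this is FALSE (a lie) because Henry is a knave.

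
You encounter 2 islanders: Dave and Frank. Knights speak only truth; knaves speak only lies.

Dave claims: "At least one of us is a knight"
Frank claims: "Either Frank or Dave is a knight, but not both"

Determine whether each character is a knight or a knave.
Dave is a knave.
Frank is a knave.

Verification:
- Dave (knave) says "At least one of us is a knight" - this is FALSE (a lie) because no one is a knight.
- Frank (knave) says "Either Frank or Dave is a knight, but not both" - this is FALSE (a lie) because Frank is a knave and Dave is a knave.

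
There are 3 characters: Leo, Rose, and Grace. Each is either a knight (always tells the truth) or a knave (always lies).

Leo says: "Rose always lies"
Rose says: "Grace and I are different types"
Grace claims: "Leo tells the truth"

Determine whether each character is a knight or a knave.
Leo is a knave.
Rose is a knight.
Grace is a knave.

Verification:
- Leo (knave) says "Rose always lies" - this is FALSE (a lie) because Rose is a knight.
- Rose (knight) says "Grace and I are different types" - this is TRUE because Rose is a knight and Grace is a knave.
- Grace (knave) says "Leo tells the truth" - this is FALSE (a lie) because Leo is a knave.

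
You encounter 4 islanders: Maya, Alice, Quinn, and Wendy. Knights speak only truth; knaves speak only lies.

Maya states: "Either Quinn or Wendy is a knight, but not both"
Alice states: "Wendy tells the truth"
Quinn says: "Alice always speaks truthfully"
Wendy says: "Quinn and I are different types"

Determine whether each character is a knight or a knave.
Maya is a knave.
Alice is a knave.
Quinn is a knave.
Wendy is a knave.

Verification:
- Maya (knave) says "Either Quinn or Wendy is a knight, but not both" - this is FALSE (a lie) because Quinn is a knave and Wendy is a knave.
- Alice (knave) says "Wendy tells the truth" - this is FALSE (a lie) because Wendy is a knave.
- Quinn (knave) says "Alice always speaks truthfully" - this is FALSE (a lie) because Alice is a knave.
- Wendy (knave) says "Quinn and I are different types" - this is FALSE (a lie) because Wendy is a knave and Quinn is a knave.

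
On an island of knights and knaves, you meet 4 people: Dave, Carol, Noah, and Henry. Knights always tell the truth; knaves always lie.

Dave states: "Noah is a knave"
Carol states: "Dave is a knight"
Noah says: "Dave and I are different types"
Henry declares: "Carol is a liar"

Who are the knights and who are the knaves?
Dave is a knave.
Carol is a knave.
Noah is a knight.
Henry is a knight.

Verification:
- Dave (knave) says "Noah is a knave" - this is FALSE (a lie) because Noah is a knight.
- Carol (knave) says "Dave is a knight" - this is FALSE (a lie) because Dave is a knave.
- Noah (knight) says "Dave and I are different types" - this is TRUE because Noah is a knight and Dave is a knave.
- Henry (knight) says "Carol is a liar" - this is TRUE because Carol is a knave.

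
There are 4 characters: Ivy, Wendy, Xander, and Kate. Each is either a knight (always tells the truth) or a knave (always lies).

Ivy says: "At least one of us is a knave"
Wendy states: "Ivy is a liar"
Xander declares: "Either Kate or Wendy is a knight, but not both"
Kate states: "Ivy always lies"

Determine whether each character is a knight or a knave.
Ivy is a knight.
Wendy is a knave.
Xander is a knave.
Kate is a knave.

Verification:
- Ivy (knight) says "At least one of us is a knave" - this is TRUE because Wendy, Xander, and Kate are knaves.
- Wendy (knave) says "Ivy is a liar" - this is FALSE (a lie) because Ivy is a knight.
- Xander (knave) says "Either Kate or Wendy is a knight, but not both" - this is FALSE (a lie) because Kate is a knave and Wendy is a knave.
- Kate (knave) says "Ivy always lies" - this is FALSE (a lie) because Ivy is a knight.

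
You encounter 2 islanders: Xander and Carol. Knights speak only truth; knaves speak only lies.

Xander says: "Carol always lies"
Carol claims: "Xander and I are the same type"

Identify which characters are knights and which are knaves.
Xander is a knight.
Carol is a knave.

Verification:
- Xander (knight) says "Carol always lies" - this is TRUE because Carol is a knave.
- Carol (knave) says "Xander and I are the same type" - this is FALSE (a lie) because Carol is a knave and Xander is a knight.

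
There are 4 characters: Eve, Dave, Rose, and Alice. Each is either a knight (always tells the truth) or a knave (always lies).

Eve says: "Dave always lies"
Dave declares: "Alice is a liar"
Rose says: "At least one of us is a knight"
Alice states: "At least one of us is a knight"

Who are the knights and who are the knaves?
Eve is a knight.
Dave is a knave.
Rose is a knight.
Alice is a knight.

Verification:
- Eve (knight) says "Dave always lies" - this is TRUE because Dave is a knave.
- Dave (knave) says "Alice is a liar" - this is FALSE (a lie) because Alice is a knight.
- Rose (knight) says "At least one of us is a knight" - this is TRUE because Eve, Rose, and Alice are knights.
- Alice (knight) says "At least one of us is a knight" - this is TRUE because Eve, Rose, and Alice are knights.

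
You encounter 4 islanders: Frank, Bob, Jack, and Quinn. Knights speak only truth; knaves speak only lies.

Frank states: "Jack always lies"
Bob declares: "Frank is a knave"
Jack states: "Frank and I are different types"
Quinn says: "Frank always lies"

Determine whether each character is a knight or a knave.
Frank is a knave.
Bob is a knight.
Jack is a knight.
Quinn is a knight.

Verification:
- Frank (knave) says "Jack always lies" - this is FALSE (a lie) because Jack is a knight.
- Bob (knight) says "Frank is a knave" - this is TRUE because Frank is a knave.
- Jack (knight) says "Frank and I are different types" - this is TRUE because Jack is a knight and Frank is a knave.
- Quinn (knight) says "Frank always lies" - this is TRUE because Frank is a knave.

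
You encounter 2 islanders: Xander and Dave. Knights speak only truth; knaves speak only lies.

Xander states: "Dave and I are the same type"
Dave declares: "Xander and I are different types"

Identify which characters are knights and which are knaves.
Xander is a knave.
Dave is a knight.

Verification:
- Xander (knave) says "Dave and I are the same type" - this is FALSE (a lie) because Xander is a knave and Dave is a knight.
- Dave (knight) says "Xander and I are different types" - this is TRUE because Dave is a knight and Xander is a knave.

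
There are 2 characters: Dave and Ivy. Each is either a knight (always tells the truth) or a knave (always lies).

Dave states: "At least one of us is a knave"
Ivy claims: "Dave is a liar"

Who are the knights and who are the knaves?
Dave is a knight.
Ivy is a knave.

Verification:
- Dave (knight) says "At least one of us is a knave" - this is TRUE because Ivy is a knave.
- Ivy (knave) says "Dave is a liar" - this is FALSE (a lie) because Dave is a knight.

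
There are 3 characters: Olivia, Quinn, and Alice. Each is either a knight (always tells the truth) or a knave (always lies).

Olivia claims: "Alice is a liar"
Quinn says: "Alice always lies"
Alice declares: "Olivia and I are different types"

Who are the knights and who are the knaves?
Olivia is a knave.
Quinn is a knave.
Alice is a knight.

Verification:
- Olivia (knave) says "Alice is a liar" - this is FALSE (a lie) because Alice is a knight.
- Quinn (knave) says "Alice always lies" - this is FALSE (a lie) because Alice is a knight.
- Alice (knight) says "Olivia and I are different types" - this is TRUE because Alice is a knight and Olivia is a knave.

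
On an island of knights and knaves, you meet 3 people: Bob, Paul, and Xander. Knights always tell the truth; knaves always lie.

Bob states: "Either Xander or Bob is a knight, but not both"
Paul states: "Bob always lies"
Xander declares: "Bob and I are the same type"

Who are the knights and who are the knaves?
Bob is a knight.
Paul is a knave.
Xander is a knave.

Verification:
- Bob (knight) says "Either Xander or Bob is a knight, but not both" - this is TRUE because Xander is a knave and Bob is a knight.
- Paul (knave) says "Bob always lies" - this is FALSE (a lie) because Bob is a knight.
- Xander (knave) says "Bob and I are the same type" - this is FALSE (a lie) because Xander is a knave and Bob is a knight.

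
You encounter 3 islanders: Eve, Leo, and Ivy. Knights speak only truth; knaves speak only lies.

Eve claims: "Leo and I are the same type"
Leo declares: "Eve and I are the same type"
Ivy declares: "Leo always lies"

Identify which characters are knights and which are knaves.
Eve is a knight.
Leo is a knight.
Ivy is a knave.

Verification:
- Eve (knight) says "Leo and I are the same type" - this is TRUE because Eve is a knight and Leo is a knight.
- Leo (knight) says "Eve and I are the same type" - this is TRUE because Leo is a knight and Eve is a knight.
- Ivy (knave) says "Leo always lies" - this is FALSE (a lie) because Leo is a knight.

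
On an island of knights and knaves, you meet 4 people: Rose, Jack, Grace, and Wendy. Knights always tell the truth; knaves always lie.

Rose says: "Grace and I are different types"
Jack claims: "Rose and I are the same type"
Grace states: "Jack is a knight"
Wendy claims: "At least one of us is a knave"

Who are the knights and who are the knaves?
Rose is a knight.
Jack is a knave.
Grace is a knave.
Wendy is a knight.

Verification:
- Rose (knight) says "Grace and I are different types" - this is TRUE because Rose is a knight and Grace is a knave.
- Jack (knave) says "Rose and I are the same type" - this is FALSE (a lie) because Jack is a knave and Rose is a knight.
- Grace (knave) says "Jack is a knight" - this is FALSE (a lie) because Jack is a knave.
- Wendy (knight) says "At least one of us is a knave" - this is TRUE because Jack and Grace are knaves.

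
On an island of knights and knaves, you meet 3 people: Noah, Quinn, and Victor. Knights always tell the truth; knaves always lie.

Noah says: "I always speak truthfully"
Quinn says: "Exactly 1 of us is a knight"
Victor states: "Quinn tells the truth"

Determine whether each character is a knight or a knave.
Noah is a knave.
Quinn is a knave.
Victor is a knave.

Verification:
- Noah (knave) says "I always speak truthfully" - this is FALSE (a lie) because Noah is a knave.
- Quinn (knave) says "Exactly 1 of us is a knight" - this is FALSE (a lie) because there are 0 knights.
- Victor (knave) says "Quinn tells the truth" - this is FALSE (a lie) because Quinn is a knave.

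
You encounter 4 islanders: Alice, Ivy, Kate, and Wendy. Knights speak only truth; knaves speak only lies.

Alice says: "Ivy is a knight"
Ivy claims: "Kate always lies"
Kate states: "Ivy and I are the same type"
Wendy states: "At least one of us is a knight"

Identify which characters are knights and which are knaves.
Alice is a knight.
Ivy is a knight.
Kate is a knave.
Wendy is a knight.

Verification:
- Alice (knight) says "Ivy is a knight" - this is TRUE because Ivy is a knight.
- Ivy (knight) says "Kate always lies" - this is TRUE because Kate is a knave.
- Kate (knave) says "Ivy and I are the same type" - this is FALSE (a lie) because Kate is a knave and Ivy is a knight.
- Wendy (knight) says "At least one of us is a knight" - this is TRUE because Alice, Ivy, and Wendy are knights.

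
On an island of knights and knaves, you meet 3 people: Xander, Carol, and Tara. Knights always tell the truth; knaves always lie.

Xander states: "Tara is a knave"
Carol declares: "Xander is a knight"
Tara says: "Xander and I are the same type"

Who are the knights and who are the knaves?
Xander is a knight.
Carol is a knight.
Tara is a knave.

Verification:
- Xander (knight) says "Tara is a knave" - this is TRUE because Tara is a knave.
- Carol (knight) says "Xander is a knight" - this is TRUE because Xander is a knight.
- Tara (knave) says "Xander and I are the same type" - this is FALSE (a lie) because Tara is a knave and Xander is a knight.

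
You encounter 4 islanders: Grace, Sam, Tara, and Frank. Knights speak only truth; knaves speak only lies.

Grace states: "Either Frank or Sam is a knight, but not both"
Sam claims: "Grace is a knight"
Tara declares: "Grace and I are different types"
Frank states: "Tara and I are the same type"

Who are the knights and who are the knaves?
Grace is a knave.
Sam is a knave.
Tara is a knight.
Frank is a knave.

Verification:
- Grace (knave) says "Either Frank or Sam is a knight, but not both" - this is FALSE (a lie) because Frank is a knave and Sam is a knave.
- Sam (knave) says "Grace is a knight" - this is FALSE (a lie) because Grace is a knave.
- Tara (knight) says "Grace and I are different types" - this is TRUE because Tara is a knight and Grace is a knave.
- Frank (knave) says "Tara and I are the same type" - this is FALSE (a lie) because Frank is a knave and Tara is a knight.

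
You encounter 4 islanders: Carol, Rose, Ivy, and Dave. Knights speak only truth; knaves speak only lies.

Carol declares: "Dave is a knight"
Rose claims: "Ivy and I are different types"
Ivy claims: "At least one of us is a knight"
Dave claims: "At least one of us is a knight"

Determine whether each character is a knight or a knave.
Carol is a knave.
Rose is a knave.
Ivy is a knave.
Dave is a knave.

Verification:
- Carol (knave) says "Dave is a knight" - this is FALSE (a lie) because Dave is a knave.
- Rose (knave) says "Ivy and I are different types" - this is FALSE (a lie) because Rose is a knave and Ivy is a knave.
- Ivy (knave) says "At least one of us is a knight" - this is FALSE (a lie) because no one is a knight.
- Dave (knave) says "At least one of us is a knight" - this is FALSE (a lie) because no one is a knight.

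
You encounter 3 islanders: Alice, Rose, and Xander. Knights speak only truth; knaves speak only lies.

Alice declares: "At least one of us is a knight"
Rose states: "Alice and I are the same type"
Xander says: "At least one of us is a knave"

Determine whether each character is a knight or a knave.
Alice is a knight.
Rose is a knave.
Xander is a knight.

Verification:
- Alice (knight) says "At least one of us is a knight" - this is TRUE because Alice and Xander are knights.
- Rose (knave) says "Alice and I are the same type" - this is FALSE (a lie) because Rose is a knave and Alice is a knight.
- Xander (knight) says "At least one of us is a knave" - this is TRUE because Rose is a knave.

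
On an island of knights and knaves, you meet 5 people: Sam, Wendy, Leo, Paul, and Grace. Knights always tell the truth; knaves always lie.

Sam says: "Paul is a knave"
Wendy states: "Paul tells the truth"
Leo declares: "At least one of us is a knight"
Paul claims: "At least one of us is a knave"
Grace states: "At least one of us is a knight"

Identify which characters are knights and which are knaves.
Sam is a knave.
Wendy is a knight.
Leo is a knight.
Paul is a knight.
Grace is a knight.

Verification:
- Sam (knave) says "Paul is a knave" - this is FALSE (a lie) because Paul is a knight.
- Wendy (knight) says "Paul tells the truth" - this is TRUE because Paul is a knight.
- Leo (knight) says "At least one of us is a knight" - this is TRUE because Wendy, Leo, Paul, and Grace are knights.
- Paul (knight) says "At least one of us is a knave" - this is TRUE because Sam is a knave.
- Grace (knight) says "At least one of us is a knight" - this is TRUE because Wendy, Leo, Paul, and Grace are knights.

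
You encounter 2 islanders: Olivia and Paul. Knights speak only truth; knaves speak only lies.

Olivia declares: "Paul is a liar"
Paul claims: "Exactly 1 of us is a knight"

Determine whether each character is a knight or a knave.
Olivia is a knave.
Paul is a knight.

Verification:
- Olivia (knave) says "Paul is a liar" - this is FALSE (a lie) because Paul is a knight.
- Paul (knight) says "Exactly 1 of us is a knight" - this is TRUE because there are 1 knights.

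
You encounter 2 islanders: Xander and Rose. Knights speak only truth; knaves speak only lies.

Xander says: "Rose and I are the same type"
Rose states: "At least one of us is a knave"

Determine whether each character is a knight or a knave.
Xander is a knave.
Rose is a knight.

Verification:
- Xander (knave) says "Rose and I are the same type" - this is FALSE (a lie) because Xander is a knave and Rose is a knight.
- Rose (knight) says "At least one of us is a knave" - this is TRUE because Xander is a knave.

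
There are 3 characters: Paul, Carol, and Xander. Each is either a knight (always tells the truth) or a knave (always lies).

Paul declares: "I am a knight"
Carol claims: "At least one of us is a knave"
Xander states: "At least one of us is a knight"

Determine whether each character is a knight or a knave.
Paul is a knave.
Carol is a knight.
Xander is a knight.

Verification:
- Paul (knave) says "I am a knight" - this is FALSE (a lie) because Paul is a knave.
- Carol (knight) says "At least one of us is a knave" - this is TRUE because Paul is a knave.
- Xander (knight) says "At least one of us is a knight" - this is TRUE because Carol and Xander are knights.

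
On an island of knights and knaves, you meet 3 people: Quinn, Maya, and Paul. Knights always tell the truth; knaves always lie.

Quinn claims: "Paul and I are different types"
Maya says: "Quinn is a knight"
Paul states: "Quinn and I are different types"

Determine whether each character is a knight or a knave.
Quinn is a knave.
Maya is a knave.
Paul is a knave.

Verification:
- Quinn (knave) says "Paul and I are different types" - this is FALSE (a lie) because Quinn is a knave and Paul is a knave.
- Maya (knave) says "Quinn is a knight" - this is FALSE (a lie) because Quinn is a knave.
- Paul (knave) says "Quinn and I are different types" - this is FALSE (a lie) because Paul is a knave and Quinn is a knave.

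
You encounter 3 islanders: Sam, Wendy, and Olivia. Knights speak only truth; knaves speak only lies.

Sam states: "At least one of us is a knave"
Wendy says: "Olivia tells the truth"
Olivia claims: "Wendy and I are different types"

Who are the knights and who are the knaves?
Sam is a knight.
Wendy is a knave.
Olivia is a knave.

Verification:
- Sam (knight) says "At least one of us is a knave" - this is TRUE because Wendy and Olivia are knaves.
- Wendy (knave) says "Olivia tells the truth" - this is FALSE (a lie) because Olivia is a knave.
- Olivia (knave) says "Wendy and I are different types" - this is FALSE (a lie) because Olivia is a knave and Wendy is a knave.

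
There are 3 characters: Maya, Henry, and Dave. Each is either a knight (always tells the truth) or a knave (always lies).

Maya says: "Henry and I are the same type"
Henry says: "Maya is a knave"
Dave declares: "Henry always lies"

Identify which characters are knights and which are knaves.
Maya is a knave.
Henry is a knight.
Dave is a knave.

Verification:
- Maya (knave) says "Henry and I are the same type" - this is FALSE (a lie) because Maya is a knave and Henry is a knight.
- Henry (knight) says "Maya is a knave" - this is TRUE because Maya is a knave.
- Dave (knave) says "Henry always lies" - this is FALSE (a lie) because Henry is a knight.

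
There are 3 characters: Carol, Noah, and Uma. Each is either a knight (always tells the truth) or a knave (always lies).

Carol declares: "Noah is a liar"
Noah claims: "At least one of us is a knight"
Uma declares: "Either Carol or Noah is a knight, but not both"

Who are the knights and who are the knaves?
Carol is a knave.
Noah is a knight.
Uma is a knight.

Verification:
- Carol (knave) says "Noah is a liar" - this is FALSE (a lie) because Noah is a knight.
- Noah (knight) says "At least one of us is a knight" - this is TRUE because Noah and Uma are knights.
- Uma (knight) says "Either Carol or Noah is a knight, but not both" - this is TRUE because Carol is a knave and Noah is a knight.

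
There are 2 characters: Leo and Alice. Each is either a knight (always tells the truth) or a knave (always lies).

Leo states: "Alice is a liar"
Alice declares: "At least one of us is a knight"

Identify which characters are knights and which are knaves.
Leo is a knave.
Alice is a knight.

Verification:
- Leo (knave) says "Alice is a liar" - this is FALSE (a lie) because Alice is a knight.
- Alice (knight) says "At least one of us is a knight" - this is TRUE because Alice is a knight.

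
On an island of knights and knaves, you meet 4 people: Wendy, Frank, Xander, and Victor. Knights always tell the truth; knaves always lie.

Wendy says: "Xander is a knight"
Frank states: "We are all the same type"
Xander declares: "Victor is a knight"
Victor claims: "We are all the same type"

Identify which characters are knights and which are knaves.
Wendy is a knight.
Frank is a knight.
Xander is a knight.
Victor is a knight.

Verification:
- Wendy (knight) says "Xander is a knight" - this is TRUE because Xander is a knight.
- Frank (knight) says "We are all the same type" - this is TRUE because Wendy, Frank, Xander, and Victor are knights.
- Xander (knight) says "Victor is a knight" - this is TRUE because Victor is a knight.
- Victor (knight) says "We are all the same type" - this is TRUE because Wendy, Frank, Xander, and Victor are knights.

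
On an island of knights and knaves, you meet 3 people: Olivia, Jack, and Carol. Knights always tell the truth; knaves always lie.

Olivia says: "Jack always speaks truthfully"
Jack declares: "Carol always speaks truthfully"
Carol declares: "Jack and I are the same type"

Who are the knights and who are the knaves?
Olivia is a knight.
Jack is a knight.
Carol is a knight.

Verification:
- Olivia (knight) says "Jack always speaks truthfully" - this is TRUE because Jack is a knight.
- Jack (knight) says "Carol always speaks truthfully" - this is TRUE because Carol is a knight.
- Carol (knight) says "Jack and I are the same type" - this is TRUE because Carol is a knight and Jack is a knight.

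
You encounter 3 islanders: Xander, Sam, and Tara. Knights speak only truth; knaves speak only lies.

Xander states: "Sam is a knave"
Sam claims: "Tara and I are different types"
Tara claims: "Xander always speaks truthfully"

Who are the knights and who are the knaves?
Xander is a knave.
Sam is a knight.
Tara is a knave.

Verification:
- Xander (knave) says "Sam is a knave" - this is FALSE (a lie) because Sam is a knight.
- Sam (knight) says "Tara and I are different types" - this is TRUE because Sam is a knight and Tara is a knave.
- Tara (knave) says "Xander always speaks truthfully" - this is FALSE (a lie) because Xander is a knave.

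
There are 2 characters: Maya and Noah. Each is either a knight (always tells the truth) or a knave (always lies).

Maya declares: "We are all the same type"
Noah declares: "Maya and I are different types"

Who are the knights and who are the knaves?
Maya is a knave.
Noah is a knight.

Verification:
- Maya (knave) says "We are all the same type" - this is FALSE (a lie) because Noah is a knight and Maya is a knave.
- Noah (knight) says "Maya and I are different types" - this is TRUE because Noah is a knight and Maya is a knave.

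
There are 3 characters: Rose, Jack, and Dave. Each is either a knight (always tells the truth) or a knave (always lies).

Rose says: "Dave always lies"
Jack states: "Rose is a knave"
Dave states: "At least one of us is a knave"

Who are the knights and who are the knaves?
Rose is a knave.
Jack is a knight.
Dave is a knight.

Verification:
- Rose (knave) says "Dave always lies" - this is FALSE (a lie) because Dave is a knight.
- Jack (knight) says "Rose is a knave" - this is TRUE because Rose is a knave.
- Dave (knight) says "At least one of us is a knave" - this is TRUE because Rose is a knave.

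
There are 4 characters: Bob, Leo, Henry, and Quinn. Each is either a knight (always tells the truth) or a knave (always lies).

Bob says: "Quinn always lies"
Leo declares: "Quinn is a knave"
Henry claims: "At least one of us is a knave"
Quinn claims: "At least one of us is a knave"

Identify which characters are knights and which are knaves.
Bob is a knave.
Leo is a knave.
Henry is a knight.
Quinn is a knight.

Verification:
- Bob (knave) says "Quinn always lies" - this is FALSE (a lie) because Quinn is a knight.
- Leo (knave) says "Quinn is a knave" - this is FALSE (a lie) because Quinn is a knight.
- Henry (knight) says "At least one of us is a knave" - this is TRUE because Bob and Leo are knaves.
- Quinn (knight) says "At least one of us is a knave" - this is TRUE because Bob and Leo are knaves.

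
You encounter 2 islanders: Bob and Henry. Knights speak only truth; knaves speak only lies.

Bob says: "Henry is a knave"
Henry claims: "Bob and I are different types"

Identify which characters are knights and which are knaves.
Bob is a knave.
Henry is a knight.

Verification:
- Bob (knave) says "Henry is a knave" - this is FALSE (a lie) because Henry is a knight.
- Henry (knight) says "Bob and I are different types" - this is TRUE because Henry is a knight and Bob is a knave.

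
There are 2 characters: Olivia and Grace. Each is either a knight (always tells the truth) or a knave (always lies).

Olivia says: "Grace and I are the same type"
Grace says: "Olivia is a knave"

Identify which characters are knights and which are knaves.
Olivia is a knave.
Grace is a knight.

Verification:
- Olivia (knave) says "Grace and I are the same type" - this is FALSE (a lie) because Olivia is a knave and Grace is a knight.
- Grace (knight) says "Olivia is a knave" - this is TRUE because Olivia is a knave.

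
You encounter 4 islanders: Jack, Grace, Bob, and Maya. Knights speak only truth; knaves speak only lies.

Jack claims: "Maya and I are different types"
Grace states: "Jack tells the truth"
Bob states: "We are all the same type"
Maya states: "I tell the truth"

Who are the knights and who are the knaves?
Jack is a knight.
Grace is a knight.
Bob is a knave.
Maya is a knave.

Verification:
- Jack (knight) says "Maya and I are different types" - this is TRUE because Jack is a knight and Maya is a knave.
- Grace (knight) says "Jack tells the truth" - this is TRUE because Jack is a knight.
- Bob (knave) says "We are all the same type" - this is FALSE (a lie) because Jack and Grace are knights and Bob and Maya are knaves.
- Maya (knave) says "I tell the truth" - this is FALSE (a lie) because Maya is a knave.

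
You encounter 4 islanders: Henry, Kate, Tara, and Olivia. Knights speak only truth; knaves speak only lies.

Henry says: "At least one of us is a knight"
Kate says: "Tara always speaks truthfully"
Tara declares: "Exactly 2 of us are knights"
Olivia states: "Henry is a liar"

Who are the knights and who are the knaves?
Henry is a knight.
Kate is a knave.
Tara is a knave.
Olivia is a knave.

Verification:
- Henry (knight) says "At least one of us is a knight" - this is TRUE because Henry is a knight.
- Kate (knave) says "Tara always speaks truthfully" - this is FALSE (a lie) because Tara is a knave.
- Tara (knave) says "Exactly 2 of us are knights" - this is FALSE (a lie) because there are 1 knights.
- Olivia (knave) says "Henry is a liar" - this is FALSE (a lie) because Henry is a knight.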